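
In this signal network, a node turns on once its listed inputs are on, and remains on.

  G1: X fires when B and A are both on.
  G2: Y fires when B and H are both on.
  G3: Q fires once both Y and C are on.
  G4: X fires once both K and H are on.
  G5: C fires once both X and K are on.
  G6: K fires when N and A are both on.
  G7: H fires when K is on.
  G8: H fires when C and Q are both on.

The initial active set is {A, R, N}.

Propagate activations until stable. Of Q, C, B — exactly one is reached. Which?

C

N and A are on, so K fires (G6).
K is on, so H fires (G7).
K and H are on, so X fires (G4).
X and K are on, so C fires (G5).
Q would need Y and C (G3), but Y never turns on. No rule produces B, and it is not given.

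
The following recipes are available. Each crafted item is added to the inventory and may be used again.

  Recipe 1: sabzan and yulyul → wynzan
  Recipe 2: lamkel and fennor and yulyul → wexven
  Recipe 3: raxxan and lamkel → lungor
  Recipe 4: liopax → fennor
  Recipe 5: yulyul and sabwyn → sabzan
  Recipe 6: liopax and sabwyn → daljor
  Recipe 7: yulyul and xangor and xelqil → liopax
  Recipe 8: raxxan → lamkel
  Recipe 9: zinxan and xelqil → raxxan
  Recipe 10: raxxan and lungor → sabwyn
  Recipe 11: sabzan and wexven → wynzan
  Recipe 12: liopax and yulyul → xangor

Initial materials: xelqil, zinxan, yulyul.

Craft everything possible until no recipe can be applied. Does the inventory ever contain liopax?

liopax would need yulyul, xangor, and xelqil (Recipe 7), but xangor is never obtained.

No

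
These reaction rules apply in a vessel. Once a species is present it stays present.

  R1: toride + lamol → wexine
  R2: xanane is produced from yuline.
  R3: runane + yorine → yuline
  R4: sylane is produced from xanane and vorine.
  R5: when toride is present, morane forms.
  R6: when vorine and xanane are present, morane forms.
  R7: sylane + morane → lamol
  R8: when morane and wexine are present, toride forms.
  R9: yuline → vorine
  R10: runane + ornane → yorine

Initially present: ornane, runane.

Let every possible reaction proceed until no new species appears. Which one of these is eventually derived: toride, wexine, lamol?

runane and ornane present → yorine forms (R10).
runane and yorine present → yuline forms (R3).
yuline present → xanane forms (R2).
yuline present → vorine forms (R9).
xanane and vorine present → sylane forms (R4).
vorine and xanane present → morane forms (R6).
sylane and morane present → lamol forms (R7).
toride would need morane and wexine (R8), but wexine never forms. wexine would need toride and lamol (R1), but toride never forms.

lamol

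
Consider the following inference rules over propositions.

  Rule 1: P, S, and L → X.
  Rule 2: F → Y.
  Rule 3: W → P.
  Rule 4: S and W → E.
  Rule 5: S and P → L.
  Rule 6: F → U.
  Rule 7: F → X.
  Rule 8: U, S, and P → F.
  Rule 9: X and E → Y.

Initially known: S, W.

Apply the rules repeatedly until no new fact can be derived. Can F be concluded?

F would need U, S, and P (Rule 8), but U is never established.

No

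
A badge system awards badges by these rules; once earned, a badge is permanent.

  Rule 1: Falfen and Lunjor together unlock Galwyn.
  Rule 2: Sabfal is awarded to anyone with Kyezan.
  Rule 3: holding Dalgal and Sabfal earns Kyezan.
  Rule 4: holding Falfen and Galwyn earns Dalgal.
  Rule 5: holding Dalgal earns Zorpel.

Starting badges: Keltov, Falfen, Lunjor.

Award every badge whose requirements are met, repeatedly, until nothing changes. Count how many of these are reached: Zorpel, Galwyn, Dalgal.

With Falfen and Lunjor, Galwyn is earned (Rule 1).
With Falfen and Galwyn, Dalgal is earned (Rule 4).
With Dalgal, Zorpel is earned (Rule 5).
Zorpel: reached.
Galwyn: reached.
Dalgal: reached.
All 3 are reached.

3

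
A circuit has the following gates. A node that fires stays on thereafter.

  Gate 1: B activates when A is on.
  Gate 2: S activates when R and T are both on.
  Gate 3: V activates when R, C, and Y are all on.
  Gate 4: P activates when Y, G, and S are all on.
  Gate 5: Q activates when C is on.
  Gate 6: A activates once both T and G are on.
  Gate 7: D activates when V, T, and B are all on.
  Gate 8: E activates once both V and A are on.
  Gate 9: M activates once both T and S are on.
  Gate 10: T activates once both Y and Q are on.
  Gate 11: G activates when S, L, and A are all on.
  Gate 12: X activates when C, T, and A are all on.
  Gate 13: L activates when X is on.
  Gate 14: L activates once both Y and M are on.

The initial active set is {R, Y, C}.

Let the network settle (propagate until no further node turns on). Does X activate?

X would need C, T, and A (Gate 12), but A never turns on.

No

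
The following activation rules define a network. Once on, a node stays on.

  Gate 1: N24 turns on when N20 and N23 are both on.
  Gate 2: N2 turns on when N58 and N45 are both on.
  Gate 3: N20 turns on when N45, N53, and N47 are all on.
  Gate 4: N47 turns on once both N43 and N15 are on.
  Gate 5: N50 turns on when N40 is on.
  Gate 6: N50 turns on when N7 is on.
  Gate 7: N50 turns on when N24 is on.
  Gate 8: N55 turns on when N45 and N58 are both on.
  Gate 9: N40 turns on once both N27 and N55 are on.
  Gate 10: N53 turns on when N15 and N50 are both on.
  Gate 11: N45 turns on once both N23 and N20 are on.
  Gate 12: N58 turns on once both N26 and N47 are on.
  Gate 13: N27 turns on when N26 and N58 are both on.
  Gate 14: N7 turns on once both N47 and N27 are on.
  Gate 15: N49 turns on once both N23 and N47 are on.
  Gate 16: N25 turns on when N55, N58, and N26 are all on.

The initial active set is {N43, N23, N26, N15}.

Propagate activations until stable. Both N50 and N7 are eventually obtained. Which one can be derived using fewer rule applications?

N7: N43 and N15 are on, so N47 turns on (Gate 4). Gate 12: N26 and N47 on → N58 on. Gate 13: N26 and N58 on → N27 on. N47 and N27 are on, so N7 turns on (Gate 14). [4 rule applications]
N50: Gate 4: N43 and N15 on → N47 on. Gate 12: N26 and N47 on → N58 on. N26 and N58 are on, so N27 turns on (Gate 13). N47 and N27 are on, so N7 turns on (Gate 14). Gate 6: N7 on → N50 on. [5 rule applications]
N7 needs fewer.

N7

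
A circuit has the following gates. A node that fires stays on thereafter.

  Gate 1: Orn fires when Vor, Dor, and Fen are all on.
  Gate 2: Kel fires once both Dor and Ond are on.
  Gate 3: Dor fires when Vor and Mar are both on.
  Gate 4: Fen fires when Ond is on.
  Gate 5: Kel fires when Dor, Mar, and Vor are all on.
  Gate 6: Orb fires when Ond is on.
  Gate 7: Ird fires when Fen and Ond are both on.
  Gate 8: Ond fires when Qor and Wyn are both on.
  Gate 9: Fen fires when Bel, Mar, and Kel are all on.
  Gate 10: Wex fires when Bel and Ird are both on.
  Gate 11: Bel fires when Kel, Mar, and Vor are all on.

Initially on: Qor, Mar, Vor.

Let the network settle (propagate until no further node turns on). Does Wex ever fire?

No

Wex would need Bel and Ird (Gate 10), but Ird never turns on.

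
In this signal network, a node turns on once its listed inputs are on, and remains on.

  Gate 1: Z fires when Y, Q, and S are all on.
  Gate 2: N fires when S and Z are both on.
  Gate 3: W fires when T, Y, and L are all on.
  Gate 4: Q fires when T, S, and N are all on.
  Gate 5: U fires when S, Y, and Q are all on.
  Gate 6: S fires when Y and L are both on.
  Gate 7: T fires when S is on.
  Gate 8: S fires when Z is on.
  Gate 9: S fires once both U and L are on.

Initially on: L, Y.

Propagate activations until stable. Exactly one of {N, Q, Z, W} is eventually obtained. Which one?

W

Gate 6: Y and L on → S on.
Gate 7: S on → T on.
Gate 3: T, Y, and L on → W on.
Z would need Y, Q, and S (Gate 1), but Q never turns on. N would need S and Z (Gate 2), but Z never turns on. Q would need T, S, and N (Gate 4), but N never turns on.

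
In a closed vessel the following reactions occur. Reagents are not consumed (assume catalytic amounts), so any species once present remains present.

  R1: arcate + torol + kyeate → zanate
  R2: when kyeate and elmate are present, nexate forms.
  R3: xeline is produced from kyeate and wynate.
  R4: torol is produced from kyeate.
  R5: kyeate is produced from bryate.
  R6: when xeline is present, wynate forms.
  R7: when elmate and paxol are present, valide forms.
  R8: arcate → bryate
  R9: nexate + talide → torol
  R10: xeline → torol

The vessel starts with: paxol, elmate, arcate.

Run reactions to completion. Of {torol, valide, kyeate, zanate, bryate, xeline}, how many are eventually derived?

5

arcate present → bryate forms (R8).
elmate and paxol present → valide forms (R7).
bryate present → kyeate forms (R5).
kyeate present → torol forms (R4).
arcate, torol, and kyeate present → zanate forms (R1).
torol: reached.
valide: reached.
kyeate: reached.
zanate: reached.
bryate: reached.
xeline would need kyeate and wynate (R3), but wynate never forms.
Reached: torol, valide, kyeate, zanate, and bryate — 5 of the 6.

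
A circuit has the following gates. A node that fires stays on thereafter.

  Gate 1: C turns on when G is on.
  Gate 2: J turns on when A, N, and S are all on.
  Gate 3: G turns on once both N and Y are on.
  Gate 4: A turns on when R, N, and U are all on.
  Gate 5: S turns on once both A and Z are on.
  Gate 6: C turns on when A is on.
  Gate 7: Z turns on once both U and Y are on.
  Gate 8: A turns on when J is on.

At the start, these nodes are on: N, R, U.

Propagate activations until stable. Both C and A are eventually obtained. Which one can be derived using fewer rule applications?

A

A: R, N, and U are on, so A turns on (Gate 4). [1 rule application]
C: R, N, and U are on, so A turns on (Gate 4). A is on, so C turns on (Gate 6). [2 rule applications]
A needs fewer.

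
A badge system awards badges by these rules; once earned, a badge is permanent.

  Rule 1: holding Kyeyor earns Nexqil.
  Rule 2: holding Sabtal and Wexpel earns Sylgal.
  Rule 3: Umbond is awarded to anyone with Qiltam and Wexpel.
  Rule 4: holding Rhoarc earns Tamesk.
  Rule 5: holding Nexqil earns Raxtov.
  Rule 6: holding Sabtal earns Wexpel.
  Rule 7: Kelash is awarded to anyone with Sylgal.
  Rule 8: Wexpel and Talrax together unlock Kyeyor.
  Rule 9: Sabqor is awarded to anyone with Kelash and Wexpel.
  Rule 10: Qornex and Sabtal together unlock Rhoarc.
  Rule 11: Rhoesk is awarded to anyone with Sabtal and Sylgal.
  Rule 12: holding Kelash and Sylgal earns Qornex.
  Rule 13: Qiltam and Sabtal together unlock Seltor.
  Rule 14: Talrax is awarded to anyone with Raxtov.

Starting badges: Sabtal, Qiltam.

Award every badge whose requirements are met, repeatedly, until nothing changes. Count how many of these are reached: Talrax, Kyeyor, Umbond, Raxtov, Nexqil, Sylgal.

With Sabtal, Wexpel is earned (Rule 6).
With Qiltam and Wexpel, Umbond is earned (Rule 3).
With Sabtal and Wexpel, Sylgal is earned (Rule 2).
Talrax would need Raxtov (Rule 14), but Raxtov is never earned.
Kyeyor would need Wexpel and Talrax (Rule 8), but Talrax is never earned.
Umbond: reached.
Raxtov would need Nexqil (Rule 5), but Nexqil is never earned.
Nexqil would need Kyeyor (Rule 1), but Kyeyor is never earned.
Sylgal: reached.
Reached: Umbond and Sylgal — 2 of the 6.

2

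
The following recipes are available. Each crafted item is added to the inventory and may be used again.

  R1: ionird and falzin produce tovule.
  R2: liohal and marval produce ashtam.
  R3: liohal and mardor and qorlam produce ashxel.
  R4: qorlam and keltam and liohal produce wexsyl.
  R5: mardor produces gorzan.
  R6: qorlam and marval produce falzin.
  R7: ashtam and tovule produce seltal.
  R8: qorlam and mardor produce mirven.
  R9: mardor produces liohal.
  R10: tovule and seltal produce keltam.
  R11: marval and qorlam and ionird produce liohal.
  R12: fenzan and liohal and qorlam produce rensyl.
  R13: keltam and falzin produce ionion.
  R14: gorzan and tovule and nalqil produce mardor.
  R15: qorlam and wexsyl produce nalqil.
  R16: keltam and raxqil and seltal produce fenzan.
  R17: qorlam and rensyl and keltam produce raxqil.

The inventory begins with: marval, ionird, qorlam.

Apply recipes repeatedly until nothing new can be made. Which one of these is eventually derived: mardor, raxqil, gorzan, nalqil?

marval and qorlam and ionird → liohal (R11).
Using R6, qorlam and marval make falzin.
Using R1, ionird and falzin make tovule.
Using R2, liohal and marval make ashtam.
ashtam and tovule → seltal (R7).
Using R10, tovule and seltal make keltam.
qorlam and keltam and liohal → wexsyl (R4).
Using R15, qorlam and wexsyl make nalqil.
mardor would need gorzan, tovule, and nalqil (R14), but gorzan is never obtained. gorzan would need mardor (R5), but mardor is never obtained. raxqil would need qorlam, rensyl, and keltam (R17), but rensyl is never obtained.

nalqil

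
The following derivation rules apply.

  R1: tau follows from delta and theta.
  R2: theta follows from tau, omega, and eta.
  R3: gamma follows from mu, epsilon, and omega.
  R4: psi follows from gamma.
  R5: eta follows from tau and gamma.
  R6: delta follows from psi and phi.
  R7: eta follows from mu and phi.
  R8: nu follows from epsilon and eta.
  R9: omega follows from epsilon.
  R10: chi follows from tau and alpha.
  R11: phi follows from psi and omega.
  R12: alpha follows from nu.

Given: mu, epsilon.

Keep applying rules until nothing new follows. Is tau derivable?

No

tau would need delta and theta (R1), but theta is never established.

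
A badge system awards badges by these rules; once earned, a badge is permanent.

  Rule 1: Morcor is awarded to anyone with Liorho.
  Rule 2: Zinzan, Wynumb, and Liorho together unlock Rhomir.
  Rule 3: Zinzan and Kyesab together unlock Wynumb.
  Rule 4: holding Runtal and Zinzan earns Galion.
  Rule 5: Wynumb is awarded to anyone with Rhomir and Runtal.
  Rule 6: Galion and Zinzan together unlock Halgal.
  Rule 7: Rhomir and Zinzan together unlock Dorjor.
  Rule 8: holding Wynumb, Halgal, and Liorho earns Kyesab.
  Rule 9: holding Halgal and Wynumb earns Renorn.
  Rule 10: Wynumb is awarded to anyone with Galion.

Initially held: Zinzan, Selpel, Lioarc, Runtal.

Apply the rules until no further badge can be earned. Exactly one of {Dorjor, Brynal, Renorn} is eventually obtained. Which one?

Renorn

With Runtal and Zinzan, Galion is earned (Rule 4).
With Galion, Wynumb is earned (Rule 10).
With Galion and Zinzan, Halgal is earned (Rule 6).
With Halgal and Wynumb, Renorn is earned (Rule 9).
No rule produces Brynal, and it is not given. Dorjor would need Rhomir and Zinzan (Rule 7), but Rhomir is never earned.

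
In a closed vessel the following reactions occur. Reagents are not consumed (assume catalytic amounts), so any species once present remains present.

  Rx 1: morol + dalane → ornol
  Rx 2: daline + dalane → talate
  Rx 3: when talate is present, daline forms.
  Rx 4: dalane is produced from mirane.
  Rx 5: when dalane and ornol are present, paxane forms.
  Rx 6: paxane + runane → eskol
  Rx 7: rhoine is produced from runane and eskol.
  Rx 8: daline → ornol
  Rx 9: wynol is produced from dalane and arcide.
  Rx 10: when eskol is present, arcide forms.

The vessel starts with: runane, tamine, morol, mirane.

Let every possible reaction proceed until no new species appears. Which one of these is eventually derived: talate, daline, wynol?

wynol

mirane present → dalane forms (Rx 4).
morol and dalane present → ornol forms (Rx 1).
dalane and ornol present → paxane forms (Rx 5).
paxane and runane present → eskol forms (Rx 6).
eskol present → arcide forms (Rx 10).
dalane and arcide present → wynol forms (Rx 9).
talate would need daline and dalane (Rx 2), but daline never forms. daline would need talate (Rx 3), but talate never forms.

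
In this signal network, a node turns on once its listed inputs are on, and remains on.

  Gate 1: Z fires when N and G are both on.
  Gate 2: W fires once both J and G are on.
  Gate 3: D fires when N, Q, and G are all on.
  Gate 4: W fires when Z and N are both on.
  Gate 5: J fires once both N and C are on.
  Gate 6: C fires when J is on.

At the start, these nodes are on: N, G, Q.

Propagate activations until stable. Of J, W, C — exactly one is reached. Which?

Gate 1: N and G on → Z on.
Gate 4: Z and N on → W on.
J would need N and C (Gate 5), but C never turns on. C would need J (Gate 6), but J never turns on.

W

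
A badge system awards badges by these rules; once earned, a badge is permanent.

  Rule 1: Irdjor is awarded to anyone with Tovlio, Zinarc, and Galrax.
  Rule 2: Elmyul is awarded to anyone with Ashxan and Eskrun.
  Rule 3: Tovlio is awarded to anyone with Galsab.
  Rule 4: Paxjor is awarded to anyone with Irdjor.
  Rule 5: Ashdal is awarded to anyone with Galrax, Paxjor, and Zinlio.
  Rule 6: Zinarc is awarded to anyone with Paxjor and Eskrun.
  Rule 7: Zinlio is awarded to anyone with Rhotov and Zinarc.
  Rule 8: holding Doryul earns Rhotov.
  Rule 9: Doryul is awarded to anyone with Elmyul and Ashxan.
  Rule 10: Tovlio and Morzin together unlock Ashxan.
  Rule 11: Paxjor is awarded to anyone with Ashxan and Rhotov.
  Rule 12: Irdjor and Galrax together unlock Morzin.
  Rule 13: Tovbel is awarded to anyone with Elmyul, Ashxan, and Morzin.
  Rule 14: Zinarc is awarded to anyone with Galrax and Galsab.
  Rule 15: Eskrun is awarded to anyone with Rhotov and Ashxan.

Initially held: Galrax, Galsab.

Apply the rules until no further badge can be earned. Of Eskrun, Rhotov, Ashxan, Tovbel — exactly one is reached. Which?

With Galrax and Galsab, Zinarc is earned (Rule 14).
With Galsab, Tovlio is earned (Rule 3).
With Tovlio, Zinarc, and Galrax, Irdjor is earned (Rule 1).
With Irdjor and Galrax, Morzin is earned (Rule 12).
With Tovlio and Morzin, Ashxan is earned (Rule 10).
Tovbel would need Elmyul, Ashxan, and Morzin (Rule 13), but Elmyul is never earned. Eskrun would need Rhotov and Ashxan (Rule 15), but Rhotov is never earned. Rhotov would need Doryul (Rule 8), but Doryul is never earned.

Ashxan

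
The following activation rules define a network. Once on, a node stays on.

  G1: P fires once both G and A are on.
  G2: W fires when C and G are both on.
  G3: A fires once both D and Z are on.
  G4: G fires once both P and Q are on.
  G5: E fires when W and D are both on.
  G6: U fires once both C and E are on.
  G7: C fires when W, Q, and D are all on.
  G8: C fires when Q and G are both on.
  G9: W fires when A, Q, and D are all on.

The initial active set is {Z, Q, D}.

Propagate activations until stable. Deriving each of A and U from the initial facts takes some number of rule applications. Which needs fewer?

A

A: D and Z are on, so A fires (G3). [1 rule application]
U: G3: D and Z on → A on. G9: A, Q, and D on → W on. W, Q, and D are on, so C fires (G7). W and D are on, so E fires (G5). C and E are on, so U fires (G6). [5 rule applications]
A needs fewer.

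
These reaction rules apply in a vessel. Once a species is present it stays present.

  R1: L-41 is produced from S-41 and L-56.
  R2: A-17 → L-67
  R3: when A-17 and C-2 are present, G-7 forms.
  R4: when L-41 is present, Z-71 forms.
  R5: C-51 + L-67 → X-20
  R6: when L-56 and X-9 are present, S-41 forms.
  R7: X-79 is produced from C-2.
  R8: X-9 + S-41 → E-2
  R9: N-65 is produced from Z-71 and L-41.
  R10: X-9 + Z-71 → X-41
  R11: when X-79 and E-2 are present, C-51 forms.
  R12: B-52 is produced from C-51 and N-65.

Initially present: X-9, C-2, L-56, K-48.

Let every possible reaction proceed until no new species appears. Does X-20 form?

X-20 would need C-51 and L-67 (R5), but L-67 never forms.

No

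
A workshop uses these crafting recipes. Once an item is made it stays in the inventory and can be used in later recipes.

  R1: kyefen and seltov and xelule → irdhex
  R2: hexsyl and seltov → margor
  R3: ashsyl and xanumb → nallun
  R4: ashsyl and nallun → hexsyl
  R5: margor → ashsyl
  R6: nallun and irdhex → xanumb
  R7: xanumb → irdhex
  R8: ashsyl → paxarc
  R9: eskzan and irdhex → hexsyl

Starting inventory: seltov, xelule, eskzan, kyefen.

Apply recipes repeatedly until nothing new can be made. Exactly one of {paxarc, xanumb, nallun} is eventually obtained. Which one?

Using R1, kyefen, seltov, and xelule make irdhex.
eskzan and irdhex → hexsyl (R9).
Using R2, hexsyl and seltov make margor.
margor → ashsyl (R5).
ashsyl → paxarc (R8).
xanumb would need nallun and irdhex (R6), but nallun is never obtained. nallun would need ashsyl and xanumb (R3), but xanumb is never obtained.

paxarc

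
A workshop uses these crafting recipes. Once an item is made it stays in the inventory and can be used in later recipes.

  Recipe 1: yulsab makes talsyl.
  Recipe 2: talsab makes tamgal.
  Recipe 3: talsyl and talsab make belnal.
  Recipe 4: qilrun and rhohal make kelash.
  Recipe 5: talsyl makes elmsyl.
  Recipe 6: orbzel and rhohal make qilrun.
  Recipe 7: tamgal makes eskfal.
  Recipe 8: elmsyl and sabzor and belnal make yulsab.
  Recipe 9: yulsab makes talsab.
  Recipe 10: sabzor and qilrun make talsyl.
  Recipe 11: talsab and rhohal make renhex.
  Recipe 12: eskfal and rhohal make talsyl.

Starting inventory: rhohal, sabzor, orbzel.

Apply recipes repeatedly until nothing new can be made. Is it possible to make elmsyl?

Yes

orbzel and rhohal → qilrun (Recipe 6).
sabzor and qilrun → talsyl (Recipe 10).
Using Recipe 5, talsyl makes elmsyl.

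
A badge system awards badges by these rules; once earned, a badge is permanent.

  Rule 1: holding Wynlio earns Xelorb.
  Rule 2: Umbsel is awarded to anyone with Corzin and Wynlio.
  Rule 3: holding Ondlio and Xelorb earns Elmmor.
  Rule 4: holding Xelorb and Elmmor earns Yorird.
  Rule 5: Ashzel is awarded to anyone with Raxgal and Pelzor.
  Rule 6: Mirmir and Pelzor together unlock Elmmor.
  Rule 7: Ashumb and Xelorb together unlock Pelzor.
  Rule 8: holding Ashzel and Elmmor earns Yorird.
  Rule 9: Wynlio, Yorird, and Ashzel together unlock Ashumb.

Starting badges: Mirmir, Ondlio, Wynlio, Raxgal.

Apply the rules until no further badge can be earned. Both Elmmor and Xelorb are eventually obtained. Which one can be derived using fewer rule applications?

Xelorb: With Wynlio, Xelorb is earned (Rule 1). [1 rule application]
Elmmor: With Wynlio, Xelorb is earned (Rule 1). With Ondlio and Xelorb, Elmmor is earned (Rule 3). [2 rule applications]
Xelorb needs fewer.

Xelorb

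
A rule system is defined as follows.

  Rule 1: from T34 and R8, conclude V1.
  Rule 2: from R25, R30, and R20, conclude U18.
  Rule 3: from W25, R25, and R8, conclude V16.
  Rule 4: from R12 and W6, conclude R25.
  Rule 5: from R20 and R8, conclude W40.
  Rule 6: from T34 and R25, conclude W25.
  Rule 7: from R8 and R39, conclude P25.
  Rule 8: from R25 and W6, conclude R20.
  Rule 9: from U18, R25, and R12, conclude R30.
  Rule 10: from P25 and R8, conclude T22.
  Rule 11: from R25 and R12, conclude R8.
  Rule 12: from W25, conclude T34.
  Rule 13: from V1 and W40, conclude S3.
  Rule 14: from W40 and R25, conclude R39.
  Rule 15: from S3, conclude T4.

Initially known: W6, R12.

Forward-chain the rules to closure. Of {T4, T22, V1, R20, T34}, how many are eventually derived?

From R12 and W6, Rule 4 gives R25.
From R25 and W6, Rule 8 gives R20.
From R25 and R12, Rule 11 gives R8.
From R20 and R8, Rule 5 gives W40.
W40 and R25 hold, so R39 follows (Rule 14).
From R8 and R39, Rule 7 gives P25.
P25 and R8 hold, so T22 follows (Rule 10).
T4 would need S3 (Rule 15), but S3 is never established.
T22: reached.
V1 would need T34 and R8 (Rule 1), but T34 is never established.
R20: reached.
T34 would need W25 (Rule 12), but W25 is never established.
Reached: T22 and R20 — 2 of the 5.

2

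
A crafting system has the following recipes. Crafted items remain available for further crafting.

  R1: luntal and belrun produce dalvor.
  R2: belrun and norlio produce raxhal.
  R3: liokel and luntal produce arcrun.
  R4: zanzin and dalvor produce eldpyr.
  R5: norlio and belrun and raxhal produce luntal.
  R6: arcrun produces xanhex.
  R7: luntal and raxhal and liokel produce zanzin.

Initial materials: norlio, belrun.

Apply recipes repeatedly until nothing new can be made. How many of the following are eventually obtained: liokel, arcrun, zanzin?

No rule produces liokel, and it is not given.
arcrun would need liokel and luntal (R3), but liokel is never obtained.
zanzin would need luntal, raxhal, and liokel (R7), but liokel is never obtained.
None of the 3 are reached.

0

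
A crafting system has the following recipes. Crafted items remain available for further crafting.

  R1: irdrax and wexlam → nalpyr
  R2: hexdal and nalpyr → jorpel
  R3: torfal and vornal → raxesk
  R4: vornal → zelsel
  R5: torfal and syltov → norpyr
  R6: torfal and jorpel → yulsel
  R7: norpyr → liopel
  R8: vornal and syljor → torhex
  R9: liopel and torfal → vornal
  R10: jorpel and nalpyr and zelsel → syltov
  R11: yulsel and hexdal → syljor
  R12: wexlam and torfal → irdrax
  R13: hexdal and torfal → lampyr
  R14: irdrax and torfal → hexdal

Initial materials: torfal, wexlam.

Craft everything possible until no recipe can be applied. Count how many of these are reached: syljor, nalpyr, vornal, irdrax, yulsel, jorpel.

5

Using R12, wexlam and torfal make irdrax.
Using R1, irdrax and wexlam make nalpyr.
Using R14, irdrax and torfal make hexdal.
hexdal and nalpyr → jorpel (R2).
Using R6, torfal and jorpel make yulsel.
Using R11, yulsel and hexdal make syljor.
syljor: reached.
nalpyr: reached.
vornal would need liopel and torfal (R9), but liopel is never obtained.
irdrax: reached.
yulsel: reached.
jorpel: reached.
Reached: syljor, nalpyr, irdrax, yulsel, and jorpel — 5 of the 6.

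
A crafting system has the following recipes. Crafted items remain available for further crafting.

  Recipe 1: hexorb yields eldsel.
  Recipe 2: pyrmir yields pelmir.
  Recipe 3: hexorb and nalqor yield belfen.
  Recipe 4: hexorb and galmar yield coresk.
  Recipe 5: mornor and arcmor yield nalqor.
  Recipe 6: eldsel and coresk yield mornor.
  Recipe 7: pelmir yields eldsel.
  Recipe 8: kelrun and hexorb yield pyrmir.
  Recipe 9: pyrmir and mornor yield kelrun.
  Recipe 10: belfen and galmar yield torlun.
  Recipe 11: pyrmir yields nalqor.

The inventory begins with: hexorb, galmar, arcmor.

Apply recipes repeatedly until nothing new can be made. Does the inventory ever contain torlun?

Yes

hexorb and galmar → coresk (Recipe 4).
Using Recipe 1, hexorb makes eldsel.
Using Recipe 6, eldsel and coresk make mornor.
Using Recipe 5, mornor and arcmor make nalqor.
Using Recipe 3, hexorb and nalqor make belfen.
Using Recipe 10, belfen and galmar make torlun.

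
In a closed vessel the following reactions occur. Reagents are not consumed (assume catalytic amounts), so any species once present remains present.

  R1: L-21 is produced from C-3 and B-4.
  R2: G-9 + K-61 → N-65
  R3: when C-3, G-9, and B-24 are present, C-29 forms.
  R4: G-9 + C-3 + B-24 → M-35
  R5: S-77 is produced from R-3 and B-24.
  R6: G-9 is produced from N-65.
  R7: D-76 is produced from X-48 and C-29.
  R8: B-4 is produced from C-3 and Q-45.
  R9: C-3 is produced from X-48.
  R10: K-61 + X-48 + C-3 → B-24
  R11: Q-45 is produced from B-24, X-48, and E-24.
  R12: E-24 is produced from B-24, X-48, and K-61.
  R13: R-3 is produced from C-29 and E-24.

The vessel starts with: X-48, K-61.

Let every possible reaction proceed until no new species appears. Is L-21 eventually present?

X-48 present → C-3 forms (R9).
K-61, X-48, and C-3 present → B-24 forms (R10).
B-24, X-48, and K-61 present → E-24 forms (R12).
B-24, X-48, and E-24 present → Q-45 forms (R11).
C-3 and Q-45 present → B-4 forms (R8).
C-3 and B-4 present → L-21 forms (R1).

Yes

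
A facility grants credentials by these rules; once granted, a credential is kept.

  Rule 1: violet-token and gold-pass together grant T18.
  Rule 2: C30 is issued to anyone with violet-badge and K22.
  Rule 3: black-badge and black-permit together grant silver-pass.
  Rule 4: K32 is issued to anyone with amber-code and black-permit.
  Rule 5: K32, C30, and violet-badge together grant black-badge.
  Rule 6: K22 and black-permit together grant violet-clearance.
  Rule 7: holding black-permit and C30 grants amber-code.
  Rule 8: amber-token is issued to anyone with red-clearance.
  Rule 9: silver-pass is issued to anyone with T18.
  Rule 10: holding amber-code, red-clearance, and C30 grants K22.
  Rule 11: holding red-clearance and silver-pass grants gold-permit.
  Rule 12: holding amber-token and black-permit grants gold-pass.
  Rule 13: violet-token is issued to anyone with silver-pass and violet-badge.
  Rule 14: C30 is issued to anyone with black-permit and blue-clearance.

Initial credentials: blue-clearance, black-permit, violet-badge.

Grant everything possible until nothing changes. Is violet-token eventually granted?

Yes

Holding black-permit and blue-clearance grants C30 (Rule 14).
Holding black-permit and C30 grants amber-code (Rule 7).
Holding amber-code and black-permit grants K32 (Rule 4).
Holding K32, C30, and violet-badge grants black-badge (Rule 5).
Holding black-badge and black-permit grants silver-pass (Rule 3).
Holding silver-pass and violet-badge grants violet-token (Rule 13).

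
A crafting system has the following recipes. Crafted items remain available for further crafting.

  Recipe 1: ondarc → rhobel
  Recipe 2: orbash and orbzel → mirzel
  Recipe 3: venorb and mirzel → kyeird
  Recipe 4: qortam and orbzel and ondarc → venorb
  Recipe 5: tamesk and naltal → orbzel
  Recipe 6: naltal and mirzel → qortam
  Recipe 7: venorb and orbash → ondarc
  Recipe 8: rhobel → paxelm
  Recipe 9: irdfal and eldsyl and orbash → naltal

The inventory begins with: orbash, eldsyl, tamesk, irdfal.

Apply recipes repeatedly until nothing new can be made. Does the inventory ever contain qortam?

irdfal and eldsyl and orbash → naltal (Recipe 9).
tamesk and naltal → orbzel (Recipe 5).
orbash and orbzel → mirzel (Recipe 2).
Using Recipe 6, naltal and mirzel make qortam.

Yes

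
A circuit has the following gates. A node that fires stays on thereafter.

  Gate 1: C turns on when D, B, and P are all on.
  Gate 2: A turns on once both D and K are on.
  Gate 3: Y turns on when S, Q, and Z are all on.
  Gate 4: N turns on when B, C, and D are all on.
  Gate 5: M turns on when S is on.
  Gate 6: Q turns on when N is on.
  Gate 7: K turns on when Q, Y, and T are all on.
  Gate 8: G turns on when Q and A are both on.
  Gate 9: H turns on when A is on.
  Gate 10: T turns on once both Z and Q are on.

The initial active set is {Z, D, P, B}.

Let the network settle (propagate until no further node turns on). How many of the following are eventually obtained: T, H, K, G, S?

1

D, B, and P are on, so C turns on (Gate 1).
Gate 4: B, C, and D on → N on.
N is on, so Q turns on (Gate 6).
Z and Q are on, so T turns on (Gate 10).
T: reached.
H would need A (Gate 9), but A never turns on.
K would need Q, Y, and T (Gate 7), but Y never turns on.
G would need Q and A (Gate 8), but A never turns on.
No rule produces S, and it is not given.
Reached: T — 1 of the 5.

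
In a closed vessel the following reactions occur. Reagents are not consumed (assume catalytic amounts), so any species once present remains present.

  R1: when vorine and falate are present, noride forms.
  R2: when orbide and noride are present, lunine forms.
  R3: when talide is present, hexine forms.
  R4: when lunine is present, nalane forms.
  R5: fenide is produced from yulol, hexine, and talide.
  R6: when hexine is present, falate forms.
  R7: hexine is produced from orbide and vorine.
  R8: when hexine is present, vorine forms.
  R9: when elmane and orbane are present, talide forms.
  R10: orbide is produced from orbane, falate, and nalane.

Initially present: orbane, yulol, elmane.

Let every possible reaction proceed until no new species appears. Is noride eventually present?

Yes

elmane and orbane present → talide forms (R9).
talide present → hexine forms (R3).
hexine present → falate forms (R6).
hexine present → vorine forms (R8).
vorine and falate present → noride forms (R1).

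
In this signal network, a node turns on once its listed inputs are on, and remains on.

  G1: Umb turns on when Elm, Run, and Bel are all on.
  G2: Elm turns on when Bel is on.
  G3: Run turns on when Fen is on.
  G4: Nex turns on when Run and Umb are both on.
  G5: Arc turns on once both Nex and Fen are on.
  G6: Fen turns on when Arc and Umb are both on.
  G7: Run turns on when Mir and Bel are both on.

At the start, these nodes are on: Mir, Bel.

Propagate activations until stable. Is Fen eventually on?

Fen would need Arc and Umb (G6), but Arc never turns on.

No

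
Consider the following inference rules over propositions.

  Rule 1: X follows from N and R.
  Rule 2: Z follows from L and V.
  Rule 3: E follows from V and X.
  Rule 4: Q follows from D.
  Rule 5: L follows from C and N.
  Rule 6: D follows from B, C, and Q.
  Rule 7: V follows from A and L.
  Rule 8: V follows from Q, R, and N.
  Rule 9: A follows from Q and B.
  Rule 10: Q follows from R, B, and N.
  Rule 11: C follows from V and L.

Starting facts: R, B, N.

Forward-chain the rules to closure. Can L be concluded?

L would need C and N (Rule 5), but C is never established.

No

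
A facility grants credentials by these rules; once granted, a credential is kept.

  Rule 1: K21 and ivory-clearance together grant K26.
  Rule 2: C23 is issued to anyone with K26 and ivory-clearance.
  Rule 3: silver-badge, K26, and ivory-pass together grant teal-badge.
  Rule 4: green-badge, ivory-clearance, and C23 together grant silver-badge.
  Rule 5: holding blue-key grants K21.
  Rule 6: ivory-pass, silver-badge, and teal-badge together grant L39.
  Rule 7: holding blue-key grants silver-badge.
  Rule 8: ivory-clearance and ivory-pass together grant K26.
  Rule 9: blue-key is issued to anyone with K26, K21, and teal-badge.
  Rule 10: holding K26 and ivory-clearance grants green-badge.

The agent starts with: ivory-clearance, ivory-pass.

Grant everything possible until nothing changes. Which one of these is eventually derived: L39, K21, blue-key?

Holding ivory-clearance and ivory-pass grants K26 (Rule 8).
Holding K26 and ivory-clearance grants green-badge (Rule 10).
Holding K26 and ivory-clearance grants C23 (Rule 2).
Holding green-badge, ivory-clearance, and C23 grants silver-badge (Rule 4).
Holding silver-badge, K26, and ivory-pass grants teal-badge (Rule 3).
Holding ivory-pass, silver-badge, and teal-badge grants L39 (Rule 6).
K21 would need blue-key (Rule 5), but blue-key is never granted. blue-key would need K26, K21, and teal-badge (Rule 9), but K21 is never granted.

L39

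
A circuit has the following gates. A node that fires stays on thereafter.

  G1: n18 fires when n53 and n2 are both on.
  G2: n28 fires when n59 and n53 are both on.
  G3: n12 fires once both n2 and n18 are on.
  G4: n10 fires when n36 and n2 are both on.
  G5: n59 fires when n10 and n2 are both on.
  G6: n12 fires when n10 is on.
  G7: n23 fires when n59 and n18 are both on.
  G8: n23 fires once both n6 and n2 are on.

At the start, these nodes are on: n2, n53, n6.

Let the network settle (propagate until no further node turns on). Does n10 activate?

n10 would need n36 and n2 (G4), but n36 never turns on.

No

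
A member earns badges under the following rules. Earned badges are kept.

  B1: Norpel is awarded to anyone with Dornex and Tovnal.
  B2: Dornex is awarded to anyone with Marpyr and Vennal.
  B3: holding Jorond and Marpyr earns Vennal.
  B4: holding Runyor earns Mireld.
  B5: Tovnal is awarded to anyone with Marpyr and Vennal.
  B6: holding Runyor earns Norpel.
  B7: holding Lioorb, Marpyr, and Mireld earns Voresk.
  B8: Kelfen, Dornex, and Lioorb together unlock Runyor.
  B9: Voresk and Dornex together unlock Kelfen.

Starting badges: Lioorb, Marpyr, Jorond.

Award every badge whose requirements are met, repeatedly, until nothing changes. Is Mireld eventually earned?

Mireld would need Runyor (B4), but Runyor is never earned.

No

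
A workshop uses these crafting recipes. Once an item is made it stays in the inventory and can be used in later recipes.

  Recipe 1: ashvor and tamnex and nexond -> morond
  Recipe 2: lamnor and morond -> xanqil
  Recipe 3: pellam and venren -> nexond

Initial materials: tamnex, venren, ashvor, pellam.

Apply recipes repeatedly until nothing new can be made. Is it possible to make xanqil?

No

xanqil would need lamnor and morond (Recipe 2), but lamnor is never obtained.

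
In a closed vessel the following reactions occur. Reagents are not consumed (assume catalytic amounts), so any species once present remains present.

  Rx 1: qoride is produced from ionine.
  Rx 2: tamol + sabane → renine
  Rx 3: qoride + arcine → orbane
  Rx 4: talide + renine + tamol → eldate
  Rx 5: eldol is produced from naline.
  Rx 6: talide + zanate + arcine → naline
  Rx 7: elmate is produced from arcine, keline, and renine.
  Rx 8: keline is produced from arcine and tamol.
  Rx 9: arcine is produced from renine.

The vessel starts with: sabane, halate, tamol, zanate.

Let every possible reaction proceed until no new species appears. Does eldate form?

No

eldate would need talide, renine, and tamol (Rx 4), but talide never forms.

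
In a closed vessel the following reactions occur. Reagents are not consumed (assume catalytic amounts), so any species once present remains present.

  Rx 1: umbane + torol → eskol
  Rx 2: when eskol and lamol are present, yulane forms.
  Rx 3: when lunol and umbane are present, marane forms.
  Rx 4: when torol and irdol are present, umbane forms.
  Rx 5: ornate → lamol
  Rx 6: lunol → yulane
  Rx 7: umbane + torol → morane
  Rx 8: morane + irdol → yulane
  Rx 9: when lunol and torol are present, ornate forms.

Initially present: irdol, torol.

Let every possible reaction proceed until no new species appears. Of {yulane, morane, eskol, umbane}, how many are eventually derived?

torol and irdol present → umbane forms (Rx 4).
umbane and torol present → morane forms (Rx 7).
umbane and torol present → eskol forms (Rx 1).
morane and irdol present → yulane forms (Rx 8).
yulane: reached.
morane: reached.
eskol: reached.
umbane: reached.
All 4 are reached.

4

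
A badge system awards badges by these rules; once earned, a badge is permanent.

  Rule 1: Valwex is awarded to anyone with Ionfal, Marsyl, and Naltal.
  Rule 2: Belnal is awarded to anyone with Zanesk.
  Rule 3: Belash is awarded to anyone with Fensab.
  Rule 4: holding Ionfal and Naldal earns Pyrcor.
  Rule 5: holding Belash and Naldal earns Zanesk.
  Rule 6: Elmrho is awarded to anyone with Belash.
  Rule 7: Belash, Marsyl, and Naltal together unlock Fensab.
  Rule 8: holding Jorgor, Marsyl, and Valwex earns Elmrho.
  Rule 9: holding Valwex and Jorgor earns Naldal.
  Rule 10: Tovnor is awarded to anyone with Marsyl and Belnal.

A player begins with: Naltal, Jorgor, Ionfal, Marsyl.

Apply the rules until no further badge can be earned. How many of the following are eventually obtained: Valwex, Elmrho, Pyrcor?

With Ionfal, Marsyl, and Naltal, Valwex is earned (Rule 1).
With Jorgor, Marsyl, and Valwex, Elmrho is earned (Rule 8).
With Valwex and Jorgor, Naldal is earned (Rule 9).
With Ionfal and Naldal, Pyrcor is earned (Rule 4).
Valwex: reached.
Elmrho: reached.
Pyrcor: reached.
All 3 are reached.

3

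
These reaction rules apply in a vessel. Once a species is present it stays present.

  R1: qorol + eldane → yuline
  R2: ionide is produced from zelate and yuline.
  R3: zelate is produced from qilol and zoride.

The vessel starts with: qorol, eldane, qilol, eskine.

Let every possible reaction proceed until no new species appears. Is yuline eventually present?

Yes

qorol and eldane present → yuline forms (R1).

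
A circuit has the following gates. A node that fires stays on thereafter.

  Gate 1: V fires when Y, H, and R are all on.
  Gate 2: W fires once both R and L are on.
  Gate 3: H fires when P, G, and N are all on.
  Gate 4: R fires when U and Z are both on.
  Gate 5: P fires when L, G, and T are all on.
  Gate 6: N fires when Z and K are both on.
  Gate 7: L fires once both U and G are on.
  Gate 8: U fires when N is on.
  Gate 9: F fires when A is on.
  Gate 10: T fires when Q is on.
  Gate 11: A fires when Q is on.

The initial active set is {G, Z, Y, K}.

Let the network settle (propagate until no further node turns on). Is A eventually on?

A would need Q (Gate 11), but Q never turns on.

No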